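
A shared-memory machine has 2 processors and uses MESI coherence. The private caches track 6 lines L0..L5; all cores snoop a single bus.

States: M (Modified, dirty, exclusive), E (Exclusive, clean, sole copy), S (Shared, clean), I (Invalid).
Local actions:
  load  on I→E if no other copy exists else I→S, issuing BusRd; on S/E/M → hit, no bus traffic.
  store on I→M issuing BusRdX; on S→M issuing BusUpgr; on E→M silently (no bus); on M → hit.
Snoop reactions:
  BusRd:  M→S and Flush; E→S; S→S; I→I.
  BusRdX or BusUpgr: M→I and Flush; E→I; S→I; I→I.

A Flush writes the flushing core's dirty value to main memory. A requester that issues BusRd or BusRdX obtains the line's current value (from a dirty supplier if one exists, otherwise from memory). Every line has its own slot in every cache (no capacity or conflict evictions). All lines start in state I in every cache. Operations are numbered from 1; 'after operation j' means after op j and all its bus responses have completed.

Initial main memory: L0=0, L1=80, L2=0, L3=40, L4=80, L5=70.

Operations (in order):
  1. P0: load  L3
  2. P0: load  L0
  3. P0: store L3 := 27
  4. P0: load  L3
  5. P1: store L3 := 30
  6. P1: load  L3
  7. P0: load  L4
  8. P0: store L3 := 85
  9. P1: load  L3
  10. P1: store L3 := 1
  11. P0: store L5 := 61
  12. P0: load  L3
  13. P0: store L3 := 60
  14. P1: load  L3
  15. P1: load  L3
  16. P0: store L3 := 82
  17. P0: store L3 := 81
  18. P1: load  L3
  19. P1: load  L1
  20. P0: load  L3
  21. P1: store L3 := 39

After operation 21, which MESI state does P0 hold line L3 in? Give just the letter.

state = I

  op1 P0: load  L3 → E/I on L3; bus BusRd; mem=40
  op2 P0: load  L0 → E/I on L0; bus BusRd; mem=0
  op3 P0: store L3 := 27 → M/I on L3; bus (none); mem=40
  op4 P0: load  L3 → M/I on L3; bus (none); mem=40
  op5 P1: store L3 := 30 → I/M on L3; bus BusRdX Flush; mem=27
  op6 P1: load  L3 → I/M on L3; bus (none); mem=27
  op7 P0: load  L4 → E/I on L4; bus BusRd; mem=80
  op8 P0: store L3 := 85 → M/I on L3; bus BusRdX Flush; mem=30
  op9 P1: load  L3 → S/S on L3; bus BusRd Flush; mem=85
  op10 P1: store L3 := 1 → I/M on L3; bus BusUpgr; mem=85
  op11 P0: store L5 := 61 → M/I on L5; bus BusRdX; mem=70
  op12 P0: load  L3 → S/S on L3; bus BusRd Flush; mem=1
  op13 P0: store L3 := 60 → M/I on L3; bus BusUpgr; mem=1
  op14 P1: load  L3 → S/S on L3; bus BusRd Flush; mem=60
  op15 P1: load  L3 → S/S on L3; bus (none); mem=60
  op16 P0: store L3 := 82 → M/I on L3; bus BusUpgr; mem=60
  op17 P0: store L3 := 81 → M/I on L3; bus (none); mem=60
  op18 P1: load  L3 → S/S on L3; bus BusRd Flush; mem=81
  op19 P1: load  L1 → I/E on L1; bus BusRd; mem=80
  op20 P0: load  L3 → S/S on L3; bus (none); mem=81
  op21 P1: store L3 := 39 → I/M on L3; bus BusUpgr; mem=81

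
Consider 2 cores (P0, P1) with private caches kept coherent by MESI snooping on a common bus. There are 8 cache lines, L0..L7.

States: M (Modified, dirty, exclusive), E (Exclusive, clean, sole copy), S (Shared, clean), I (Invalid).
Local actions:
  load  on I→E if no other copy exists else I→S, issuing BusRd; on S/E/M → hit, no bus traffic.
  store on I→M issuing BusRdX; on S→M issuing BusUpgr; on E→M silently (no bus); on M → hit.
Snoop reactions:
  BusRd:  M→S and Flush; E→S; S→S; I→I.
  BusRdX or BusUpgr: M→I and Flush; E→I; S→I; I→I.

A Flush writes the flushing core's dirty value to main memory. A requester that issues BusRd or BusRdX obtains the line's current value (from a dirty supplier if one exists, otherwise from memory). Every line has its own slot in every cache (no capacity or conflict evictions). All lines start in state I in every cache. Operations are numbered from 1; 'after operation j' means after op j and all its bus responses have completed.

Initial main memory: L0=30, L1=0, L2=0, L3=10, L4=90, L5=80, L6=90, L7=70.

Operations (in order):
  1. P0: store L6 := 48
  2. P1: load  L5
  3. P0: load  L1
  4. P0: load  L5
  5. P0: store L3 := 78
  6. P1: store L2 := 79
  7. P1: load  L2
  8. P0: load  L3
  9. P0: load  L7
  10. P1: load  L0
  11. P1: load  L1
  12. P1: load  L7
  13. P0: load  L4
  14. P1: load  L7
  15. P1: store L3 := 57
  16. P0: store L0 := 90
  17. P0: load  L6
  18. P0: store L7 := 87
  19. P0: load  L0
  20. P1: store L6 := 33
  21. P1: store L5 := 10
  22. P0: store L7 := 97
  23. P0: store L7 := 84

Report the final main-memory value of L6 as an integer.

memory[L6] = 48

step 1: P0: store L6 := 48  ⟶  MI  (L6)  txn=BusRdX  M[L6]=90
step 2: P1: load  L5  ⟶  IE  (L5)  txn=BusRd  M[L5]=80
step 3: P0: load  L1  ⟶  EI  (L1)  txn=BusRd  M[L1]=0
step 4: P0: load  L5  ⟶  SS  (L5)  txn=BusRd  M[L5]=80
step 5: P0: store L3 := 78  ⟶  MI  (L3)  txn=BusRdX  M[L3]=10
step 6: P1: store L2 := 79  ⟶  IM  (L2)  txn=BusRdX  M[L2]=0
step 7: P1: load  L2  ⟶  IM  (L2)  txn=∅  M[L2]=0
step 8: P0: load  L3  ⟶  MI  (L3)  txn=∅  M[L3]=10
step 9: P0: load  L7  ⟶  EI  (L7)  txn=BusRd  M[L7]=70
step 10: P1: load  L0  ⟶  IE  (L0)  txn=BusRd  M[L0]=30
step 11: P1: load  L1  ⟶  SS  (L1)  txn=BusRd  M[L1]=0
step 12: P1: load  L7  ⟶  SS  (L7)  txn=BusRd  M[L7]=70
step 13: P0: load  L4  ⟶  EI  (L4)  txn=BusRd  M[L4]=90
step 14: P1: load  L7  ⟶  SS  (L7)  txn=∅  M[L7]=70
step 15: P1: store L3 := 57  ⟶  IM  (L3)  txn=BusRdX+Flush  M[L3]=78
step 16: P0: store L0 := 90  ⟶  MI  (L0)  txn=BusRdX  M[L0]=30
step 17: P0: load  L6  ⟶  MI  (L6)  txn=∅  M[L6]=90
step 18: P0: store L7 := 87  ⟶  MI  (L7)  txn=BusUpgr  M[L7]=70
step 19: P0: load  L0  ⟶  MI  (L0)  txn=∅  M[L0]=30
step 20: P1: store L6 := 33  ⟶  IM  (L6)  txn=BusRdX+Flush  M[L6]=48
step 21: P1: store L5 := 10  ⟶  IM  (L5)  txn=BusUpgr  M[L5]=80
step 22: P0: store L7 := 97  ⟶  MI  (L7)  txn=∅  M[L7]=70
step 23: P0: store L7 := 84  ⟶  MI  (L7)  txn=∅  M[L7]=70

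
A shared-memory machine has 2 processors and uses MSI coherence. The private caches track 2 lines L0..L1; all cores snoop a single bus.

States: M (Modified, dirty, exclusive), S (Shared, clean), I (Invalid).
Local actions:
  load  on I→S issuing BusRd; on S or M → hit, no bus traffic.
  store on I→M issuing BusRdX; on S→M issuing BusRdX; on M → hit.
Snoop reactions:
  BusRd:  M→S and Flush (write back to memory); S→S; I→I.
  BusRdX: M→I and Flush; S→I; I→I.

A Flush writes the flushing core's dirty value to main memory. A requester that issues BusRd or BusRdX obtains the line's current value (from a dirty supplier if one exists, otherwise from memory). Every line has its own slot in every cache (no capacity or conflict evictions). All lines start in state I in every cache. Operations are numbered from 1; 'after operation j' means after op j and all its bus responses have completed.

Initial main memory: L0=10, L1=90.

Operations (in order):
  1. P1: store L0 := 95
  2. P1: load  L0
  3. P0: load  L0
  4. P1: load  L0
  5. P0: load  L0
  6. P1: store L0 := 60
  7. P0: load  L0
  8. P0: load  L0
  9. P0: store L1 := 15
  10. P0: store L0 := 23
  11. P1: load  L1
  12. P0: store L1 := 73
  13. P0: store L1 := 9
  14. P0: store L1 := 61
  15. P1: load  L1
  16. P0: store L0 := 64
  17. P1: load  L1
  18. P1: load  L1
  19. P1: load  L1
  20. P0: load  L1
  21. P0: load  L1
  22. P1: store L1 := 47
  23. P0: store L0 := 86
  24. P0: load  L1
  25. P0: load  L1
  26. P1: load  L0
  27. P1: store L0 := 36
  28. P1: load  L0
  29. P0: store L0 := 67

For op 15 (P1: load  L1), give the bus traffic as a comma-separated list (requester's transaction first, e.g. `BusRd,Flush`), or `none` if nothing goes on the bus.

bus = BusRd,Flush

step 1: P1: store L0 := 95  ⟶  IM  (L0)  txn=BusRdX  M[L0]=10
step 2: P1: load  L0  ⟶  IM  (L0)  txn=∅  M[L0]=10
step 3: P0: load  L0  ⟶  SS  (L0)  txn=BusRd+Flush  M[L0]=95
step 4: P1: load  L0  ⟶  SS  (L0)  txn=∅  M[L0]=95
step 5: P0: load  L0  ⟶  SS  (L0)  txn=∅  M[L0]=95
step 6: P1: store L0 := 60  ⟶  IM  (L0)  txn=BusRdX  M[L0]=95
step 7: P0: load  L0  ⟶  SS  (L0)  txn=BusRd+Flush  M[L0]=60
step 8: P0: load  L0  ⟶  SS  (L0)  txn=∅  M[L0]=60
step 9: P0: store L1 := 15  ⟶  MI  (L1)  txn=BusRdX  M[L1]=90
step 10: P0: store L0 := 23  ⟶  MI  (L0)  txn=BusRdX  M[L0]=60
step 11: P1: load  L1  ⟶  SS  (L1)  txn=BusRd+Flush  M[L1]=15
step 12: P0: store L1 := 73  ⟶  MI  (L1)  txn=BusRdX  M[L1]=15
step 13: P0: store L1 := 9  ⟶  MI  (L1)  txn=∅  M[L1]=15
step 14: P0: store L1 := 61  ⟶  MI  (L1)  txn=∅  M[L1]=15
step 15: P1: load  L1  ⟶  SS  (L1)  txn=BusRd+Flush  M[L1]=61
step 16: P0: store L0 := 64  ⟶  MI  (L0)  txn=∅  M[L0]=60
step 17: P1: load  L1  ⟶  SS  (L1)  txn=∅  M[L1]=61
step 18: P1: load  L1  ⟶  SS  (L1)  txn=∅  M[L1]=61
step 19: P1: load  L1  ⟶  SS  (L1)  txn=∅  M[L1]=61
step 20: P0: load  L1  ⟶  SS  (L1)  txn=∅  M[L1]=61
step 21: P0: load  L1  ⟶  SS  (L1)  txn=∅  M[L1]=61
step 22: P1: store L1 := 47  ⟶  IM  (L1)  txn=BusRdX  M[L1]=61
step 23: P0: store L0 := 86  ⟶  MI  (L0)  txn=∅  M[L0]=60
step 24: P0: load  L1  ⟶  SS  (L1)  txn=BusRd+Flush  M[L1]=47
step 25: P0: load  L1  ⟶  SS  (L1)  txn=∅  M[L1]=47
step 26: P1: load  L0  ⟶  SS  (L0)  txn=BusRd+Flush  M[L0]=86
step 27: P1: store L0 := 36  ⟶  IM  (L0)  txn=BusRdX  M[L0]=86
step 28: P1: load  L0  ⟶  IM  (L0)  txn=∅  M[L0]=86
step 29: P0: store L0 := 67  ⟶  MI  (L0)  txn=BusRdX+Flush  M[L0]=36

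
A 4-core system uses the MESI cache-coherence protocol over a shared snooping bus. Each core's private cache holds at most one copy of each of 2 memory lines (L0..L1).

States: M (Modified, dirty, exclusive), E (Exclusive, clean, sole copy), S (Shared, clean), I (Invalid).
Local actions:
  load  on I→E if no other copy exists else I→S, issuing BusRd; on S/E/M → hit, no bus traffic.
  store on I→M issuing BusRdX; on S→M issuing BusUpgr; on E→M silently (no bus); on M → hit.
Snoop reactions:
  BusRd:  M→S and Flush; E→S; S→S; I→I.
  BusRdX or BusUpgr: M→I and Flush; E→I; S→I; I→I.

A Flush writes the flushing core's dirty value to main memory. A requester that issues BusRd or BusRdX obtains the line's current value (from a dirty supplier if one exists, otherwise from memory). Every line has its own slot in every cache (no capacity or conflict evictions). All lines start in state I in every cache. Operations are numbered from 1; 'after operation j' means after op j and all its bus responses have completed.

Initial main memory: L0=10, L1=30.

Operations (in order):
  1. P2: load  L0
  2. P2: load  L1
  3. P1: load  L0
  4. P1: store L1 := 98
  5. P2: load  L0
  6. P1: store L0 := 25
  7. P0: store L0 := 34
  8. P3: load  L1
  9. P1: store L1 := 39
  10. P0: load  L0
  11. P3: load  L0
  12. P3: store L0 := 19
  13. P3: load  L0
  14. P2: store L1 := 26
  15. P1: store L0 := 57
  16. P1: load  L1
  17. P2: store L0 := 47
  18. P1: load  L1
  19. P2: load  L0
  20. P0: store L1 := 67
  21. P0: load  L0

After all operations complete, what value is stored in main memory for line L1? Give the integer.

1. P2: load  L0  bus=[BusRd]  L0: P0=I P1=I P2=E P3=I  mem[L0]=10
2. P2: load  L1  bus=[BusRd]  L1: P0=I P1=I P2=E P3=I  mem[L1]=30
3. P1: load  L0  bus=[BusRd]  L0: P0=I P1=S P2=S P3=I  mem[L0]=10
4. P1: store L1 := 98  bus=[BusRdX]  L1: P0=I P1=M P2=I P3=I  mem[L1]=30
5. P2: load  L0  bus=[-]  L0: P0=I P1=S P2=S P3=I  mem[L0]=10
6. P1: store L0 := 25  bus=[BusUpgr]  L0: P0=I P1=M P2=I P3=I  mem[L0]=10
7. P0: store L0 := 34  bus=[BusRdX,Flush]  L0: P0=M P1=I P2=I P3=I  mem[L0]=25
8. P3: load  L1  bus=[BusRd,Flush]  L1: P0=I P1=S P2=I P3=S  mem[L1]=98
9. P1: store L1 := 39  bus=[BusUpgr]  L1: P0=I P1=M P2=I P3=I  mem[L1]=98
10. P0: load  L0  bus=[-]  L0: P0=M P1=I P2=I P3=I  mem[L0]=25
11. P3: load  L0  bus=[BusRd,Flush]  L0: P0=S P1=I P2=I P3=S  mem[L0]=34
12. P3: store L0 := 19  bus=[BusUpgr]  L0: P0=I P1=I P2=I P3=M  mem[L0]=34
13. P3: load  L0  bus=[-]  L0: P0=I P1=I P2=I P3=M  mem[L0]=34
14. P2: store L1 := 26  bus=[BusRdX,Flush]  L1: P0=I P1=I P2=M P3=I  mem[L1]=39
15. P1: store L0 := 57  bus=[BusRdX,Flush]  L0: P0=I P1=M P2=I P3=I  mem[L0]=19
16. P1: load  L1  bus=[BusRd,Flush]  L1: P0=I P1=S P2=S P3=I  mem[L1]=26
17. P2: store L0 := 47  bus=[BusRdX,Flush]  L0: P0=I P1=I P2=M P3=I  mem[L0]=57
18. P1: load  L1  bus=[-]  L1: P0=I P1=S P2=S P3=I  mem[L1]=26
19. P2: load  L0  bus=[-]  L0: P0=I P1=I P2=M P3=I  mem[L0]=57
20. P0: store L1 := 67  bus=[BusRdX]  L1: P0=M P1=I P2=I P3=I  mem[L1]=26
21. P0: load  L0  bus=[BusRd,Flush]  L0: P0=S P1=I P2=S P3=I  mem[L0]=47

memory[L1] = 26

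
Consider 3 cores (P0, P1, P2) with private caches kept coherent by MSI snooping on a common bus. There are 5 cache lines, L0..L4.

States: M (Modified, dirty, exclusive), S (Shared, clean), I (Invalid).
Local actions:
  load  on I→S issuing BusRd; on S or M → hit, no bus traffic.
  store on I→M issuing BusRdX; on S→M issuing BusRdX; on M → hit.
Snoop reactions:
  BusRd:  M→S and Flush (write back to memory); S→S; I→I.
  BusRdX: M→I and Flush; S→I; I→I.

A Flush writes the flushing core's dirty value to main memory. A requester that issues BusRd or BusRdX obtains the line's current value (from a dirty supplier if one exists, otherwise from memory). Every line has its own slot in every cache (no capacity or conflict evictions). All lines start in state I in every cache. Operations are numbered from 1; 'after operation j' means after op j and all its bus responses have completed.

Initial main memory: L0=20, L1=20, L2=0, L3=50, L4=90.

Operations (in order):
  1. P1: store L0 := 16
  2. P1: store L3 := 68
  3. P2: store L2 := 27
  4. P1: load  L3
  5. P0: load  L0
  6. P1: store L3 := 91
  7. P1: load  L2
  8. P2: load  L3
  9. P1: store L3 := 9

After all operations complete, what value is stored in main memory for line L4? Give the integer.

memory[L4] = 90

  op1 P1: store L0 := 16 → I/M/I on L0; bus BusRdX; mem=20
  op2 P1: store L3 := 68 → I/M/I on L3; bus BusRdX; mem=50
  op3 P2: store L2 := 27 → I/I/M on L2; bus BusRdX; mem=0
  op4 P1: load  L3 → I/M/I on L3; bus (none); mem=50
  op5 P0: load  L0 → S/S/I on L0; bus BusRd Flush; mem=16
  op6 P1: store L3 := 91 → I/M/I on L3; bus (none); mem=50
  op7 P1: load  L2 → I/S/S on L2; bus BusRd Flush; mem=27
  op8 P2: load  L3 → I/S/S on L3; bus BusRd Flush; mem=91
  op9 P1: store L3 := 9 → I/M/I on L3; bus BusRdX; mem=91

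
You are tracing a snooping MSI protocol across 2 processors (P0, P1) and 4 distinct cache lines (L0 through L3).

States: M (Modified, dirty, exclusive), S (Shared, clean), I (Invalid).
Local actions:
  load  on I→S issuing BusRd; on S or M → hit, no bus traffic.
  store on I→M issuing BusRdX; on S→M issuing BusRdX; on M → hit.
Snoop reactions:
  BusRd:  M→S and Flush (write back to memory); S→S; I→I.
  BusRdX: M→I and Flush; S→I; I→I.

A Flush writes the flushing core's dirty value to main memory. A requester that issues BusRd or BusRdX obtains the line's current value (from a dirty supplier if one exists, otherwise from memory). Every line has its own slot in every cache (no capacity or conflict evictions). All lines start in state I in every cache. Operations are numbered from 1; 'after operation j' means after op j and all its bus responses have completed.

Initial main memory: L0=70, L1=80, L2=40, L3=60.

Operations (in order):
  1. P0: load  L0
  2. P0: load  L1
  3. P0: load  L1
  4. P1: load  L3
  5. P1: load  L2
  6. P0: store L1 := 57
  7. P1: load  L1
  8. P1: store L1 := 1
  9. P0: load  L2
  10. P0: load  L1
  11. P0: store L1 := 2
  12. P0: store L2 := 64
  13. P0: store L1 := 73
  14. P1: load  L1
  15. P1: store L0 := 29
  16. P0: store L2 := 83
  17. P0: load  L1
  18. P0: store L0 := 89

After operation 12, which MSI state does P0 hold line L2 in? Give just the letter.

state = M

1. P0: load  L0  bus=[BusRd]  L0: P0=S P1=I  mem[L0]=70
2. P0: load  L1  bus=[BusRd]  L1: P0=S P1=I  mem[L1]=80
3. P0: load  L1  bus=[-]  L1: P0=S P1=I  mem[L1]=80
4. P1: load  L3  bus=[BusRd]  L3: P0=I P1=S  mem[L3]=60
5. P1: load  L2  bus=[BusRd]  L2: P0=I P1=S  mem[L2]=40
6. P0: store L1 := 57  bus=[BusRdX]  L1: P0=M P1=I  mem[L1]=80
7. P1: load  L1  bus=[BusRd,Flush]  L1: P0=S P1=S  mem[L1]=57
8. P1: store L1 := 1  bus=[BusRdX]  L1: P0=I P1=M  mem[L1]=57
9. P0: load  L2  bus=[BusRd]  L2: P0=S P1=S  mem[L2]=40
10. P0: load  L1  bus=[BusRd,Flush]  L1: P0=S P1=S  mem[L1]=1
11. P0: store L1 := 2  bus=[BusRdX]  L1: P0=M P1=I  mem[L1]=1
12. P0: store L2 := 64  bus=[BusRdX]  L2: P0=M P1=I  mem[L2]=40
13. P0: store L1 := 73  bus=[-]  L1: P0=M P1=I  mem[L1]=1
14. P1: load  L1  bus=[BusRd,Flush]  L1: P0=S P1=S  mem[L1]=73
15. P1: store L0 := 29  bus=[BusRdX]  L0: P0=I P1=M  mem[L0]=70
16. P0: store L2 := 83  bus=[-]  L2: P0=M P1=I  mem[L2]=40
17. P0: load  L1  bus=[-]  L1: P0=S P1=S  mem[L1]=73
18. P0: store L0 := 89  bus=[BusRdX,Flush]  L0: P0=M P1=I  mem[L0]=29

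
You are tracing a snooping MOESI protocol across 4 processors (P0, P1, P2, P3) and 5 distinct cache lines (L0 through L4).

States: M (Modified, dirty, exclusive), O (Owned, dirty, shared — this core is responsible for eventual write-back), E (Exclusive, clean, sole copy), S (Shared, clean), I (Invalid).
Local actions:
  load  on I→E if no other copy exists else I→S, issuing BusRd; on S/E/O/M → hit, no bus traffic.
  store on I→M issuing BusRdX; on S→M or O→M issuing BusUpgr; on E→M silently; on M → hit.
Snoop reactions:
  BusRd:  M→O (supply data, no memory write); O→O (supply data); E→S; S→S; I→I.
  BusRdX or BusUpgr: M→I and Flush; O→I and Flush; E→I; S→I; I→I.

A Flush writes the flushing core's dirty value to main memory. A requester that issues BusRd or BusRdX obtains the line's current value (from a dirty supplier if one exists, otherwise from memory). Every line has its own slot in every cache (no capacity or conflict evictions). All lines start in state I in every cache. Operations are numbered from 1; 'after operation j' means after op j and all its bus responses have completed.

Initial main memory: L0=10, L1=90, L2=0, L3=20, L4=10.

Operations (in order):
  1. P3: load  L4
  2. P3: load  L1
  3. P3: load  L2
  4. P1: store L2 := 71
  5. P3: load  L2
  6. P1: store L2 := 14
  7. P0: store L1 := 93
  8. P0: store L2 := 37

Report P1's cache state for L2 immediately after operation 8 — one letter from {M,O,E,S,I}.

[1] P3: load  L4 | P0:I, P1:I, P2:I, P3:E(10) | bus: BusRd
[2] P3: load  L1 | P0:I, P1:I, P2:I, P3:E(90) | bus: BusRd
[3] P3: load  L2 | P0:I, P1:I, P2:I, P3:E(0) | bus: BusRd
[4] P1: store L2 := 71 | P0:I, P1:M(71), P2:I, P3:I | bus: BusRdX
[5] P3: load  L2 | P0:I, P1:O(71), P2:I, P3:S(71) | bus: BusRd
[6] P1: store L2 := 14 | P0:I, P1:M(14), P2:I, P3:I | bus: BusUpgr
[7] P0: store L1 := 93 | P0:M(93), P1:I, P2:I, P3:I | bus: BusRdX
[8] P0: store L2 := 37 | P0:M(37), P1:I, P2:I, P3:I | bus: BusRdX,Flush

state = I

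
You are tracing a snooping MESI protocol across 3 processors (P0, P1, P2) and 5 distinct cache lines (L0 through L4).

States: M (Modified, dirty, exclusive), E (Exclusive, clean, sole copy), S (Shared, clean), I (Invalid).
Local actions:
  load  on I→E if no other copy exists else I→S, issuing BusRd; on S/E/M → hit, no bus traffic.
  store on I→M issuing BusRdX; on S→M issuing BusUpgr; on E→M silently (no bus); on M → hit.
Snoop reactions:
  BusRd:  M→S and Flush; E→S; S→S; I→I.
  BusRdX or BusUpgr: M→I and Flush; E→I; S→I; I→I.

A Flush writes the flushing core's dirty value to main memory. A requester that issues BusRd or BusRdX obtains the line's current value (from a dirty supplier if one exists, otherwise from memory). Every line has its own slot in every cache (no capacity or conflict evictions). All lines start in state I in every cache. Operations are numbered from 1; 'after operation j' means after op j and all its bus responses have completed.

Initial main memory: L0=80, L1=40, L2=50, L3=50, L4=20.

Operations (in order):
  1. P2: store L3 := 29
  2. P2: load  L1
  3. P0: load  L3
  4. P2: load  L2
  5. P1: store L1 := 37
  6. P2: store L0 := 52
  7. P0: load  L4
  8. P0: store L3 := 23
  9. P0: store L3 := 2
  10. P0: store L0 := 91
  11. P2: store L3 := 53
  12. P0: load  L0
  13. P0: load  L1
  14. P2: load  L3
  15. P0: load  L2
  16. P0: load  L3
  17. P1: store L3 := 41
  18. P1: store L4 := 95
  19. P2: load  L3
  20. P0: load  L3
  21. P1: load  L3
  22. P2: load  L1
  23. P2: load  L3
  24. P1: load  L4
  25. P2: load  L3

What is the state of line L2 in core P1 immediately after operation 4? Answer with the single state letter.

state = I

1. P2: store L3 := 29  bus=[BusRdX]  L3: P0=I P1=I P2=M  mem[L3]=50
2. P2: load  L1  bus=[BusRd]  L1: P0=I P1=I P2=E  mem[L1]=40
3. P0: load  L3  bus=[BusRd,Flush]  L3: P0=S P1=I P2=S  mem[L3]=29
4. P2: load  L2  bus=[BusRd]  L2: P0=I P1=I P2=E  mem[L2]=50
5. P1: store L1 := 37  bus=[BusRdX]  L1: P0=I P1=M P2=I  mem[L1]=40
6. P2: store L0 := 52  bus=[BusRdX]  L0: P0=I P1=I P2=M  mem[L0]=80
7. P0: load  L4  bus=[BusRd]  L4: P0=E P1=I P2=I  mem[L4]=20
8. P0: store L3 := 23  bus=[BusUpgr]  L3: P0=M P1=I P2=I  mem[L3]=29
9. P0: store L3 := 2  bus=[-]  L3: P0=M P1=I P2=I  mem[L3]=29
10. P0: store L0 := 91  bus=[BusRdX,Flush]  L0: P0=M P1=I P2=I  mem[L0]=52
11. P2: store L3 := 53  bus=[BusRdX,Flush]  L3: P0=I P1=I P2=M  mem[L3]=2
12. P0: load  L0  bus=[-]  L0: P0=M P1=I P2=I  mem[L0]=52
13. P0: load  L1  bus=[BusRd,Flush]  L1: P0=S P1=S P2=I  mem[L1]=37
14. P2: load  L3  bus=[-]  L3: P0=I P1=I P2=M  mem[L3]=2
15. P0: load  L2  bus=[BusRd]  L2: P0=S P1=I P2=S  mem[L2]=50
16. P0: load  L3  bus=[BusRd,Flush]  L3: P0=S P1=I P2=S  mem[L3]=53
17. P1: store L3 := 41  bus=[BusRdX]  L3: P0=I P1=M P2=I  mem[L3]=53
18. P1: store L4 := 95  bus=[BusRdX]  L4: P0=I P1=M P2=I  mem[L4]=20
19. P2: load  L3  bus=[BusRd,Flush]  L3: P0=I P1=S P2=S  mem[L3]=41
20. P0: load  L3  bus=[BusRd]  L3: P0=S P1=S P2=S  mem[L3]=41
21. P1: load  L3  bus=[-]  L3: P0=S P1=S P2=S  mem[L3]=41
22. P2: load  L1  bus=[BusRd]  L1: P0=S P1=S P2=S  mem[L1]=37
23. P2: load  L3  bus=[-]  L3: P0=S P1=S P2=S  mem[L3]=41
24. P1: load  L4  bus=[-]  L4: P0=I P1=M P2=I  mem[L4]=20
25. P2: load  L3  bus=[-]  L3: P0=S P1=S P2=S  mem[L3]=41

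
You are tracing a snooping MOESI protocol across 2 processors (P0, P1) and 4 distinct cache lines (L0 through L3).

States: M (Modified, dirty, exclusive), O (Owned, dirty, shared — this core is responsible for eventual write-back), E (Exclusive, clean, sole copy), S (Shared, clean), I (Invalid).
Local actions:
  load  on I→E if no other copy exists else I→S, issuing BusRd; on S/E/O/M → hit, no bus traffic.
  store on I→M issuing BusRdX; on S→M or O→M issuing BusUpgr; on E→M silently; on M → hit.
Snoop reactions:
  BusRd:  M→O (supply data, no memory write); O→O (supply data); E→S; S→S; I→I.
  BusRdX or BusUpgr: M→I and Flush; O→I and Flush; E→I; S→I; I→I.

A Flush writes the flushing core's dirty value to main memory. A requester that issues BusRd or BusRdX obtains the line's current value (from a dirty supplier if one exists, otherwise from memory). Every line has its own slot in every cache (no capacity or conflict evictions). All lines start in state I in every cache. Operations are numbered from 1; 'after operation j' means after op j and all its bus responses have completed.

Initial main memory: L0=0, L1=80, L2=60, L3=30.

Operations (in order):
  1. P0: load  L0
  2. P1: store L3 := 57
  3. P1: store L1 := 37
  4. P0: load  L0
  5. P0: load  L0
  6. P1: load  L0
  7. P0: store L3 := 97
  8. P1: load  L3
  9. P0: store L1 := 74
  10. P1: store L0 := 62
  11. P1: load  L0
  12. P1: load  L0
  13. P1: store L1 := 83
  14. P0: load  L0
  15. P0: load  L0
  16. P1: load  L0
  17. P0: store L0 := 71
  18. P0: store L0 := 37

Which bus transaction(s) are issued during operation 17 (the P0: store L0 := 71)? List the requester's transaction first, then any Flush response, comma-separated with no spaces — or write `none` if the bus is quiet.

bus = BusUpgr,Flush

  op1 P0: load  L0 → E/I on L0; bus BusRd; mem=0
  op2 P1: store L3 := 57 → I/M on L3; bus BusRdX; mem=30
  op3 P1: store L1 := 37 → I/M on L1; bus BusRdX; mem=80
  op4 P0: load  L0 → E/I on L0; bus (none); mem=0
  op5 P0: load  L0 → E/I on L0; bus (none); mem=0
  op6 P1: load  L0 → S/S on L0; bus BusRd; mem=0
  op7 P0: store L3 := 97 → M/I on L3; bus BusRdX Flush; mem=57
  op8 P1: load  L3 → O/S on L3; bus BusRd; mem=57
  op9 P0: store L1 := 74 → M/I on L1; bus BusRdX Flush; mem=37
  op10 P1: store L0 := 62 → I/M on L0; bus BusUpgr; mem=0
  op11 P1: load  L0 → I/M on L0; bus (none); mem=0
  op12 P1: load  L0 → I/M on L0; bus (none); mem=0
  op13 P1: store L1 := 83 → I/M on L1; bus BusRdX Flush; mem=74
  op14 P0: load  L0 → S/O on L0; bus BusRd; mem=0
  op15 P0: load  L0 → S/O on L0; bus (none); mem=0
  op16 P1: load  L0 → S/O on L0; bus (none); mem=0
  op17 P0: store L0 := 71 → M/I on L0; bus BusUpgr Flush; mem=62
  op18 P0: store L0 := 37 → M/I on L0; bus (none); mem=62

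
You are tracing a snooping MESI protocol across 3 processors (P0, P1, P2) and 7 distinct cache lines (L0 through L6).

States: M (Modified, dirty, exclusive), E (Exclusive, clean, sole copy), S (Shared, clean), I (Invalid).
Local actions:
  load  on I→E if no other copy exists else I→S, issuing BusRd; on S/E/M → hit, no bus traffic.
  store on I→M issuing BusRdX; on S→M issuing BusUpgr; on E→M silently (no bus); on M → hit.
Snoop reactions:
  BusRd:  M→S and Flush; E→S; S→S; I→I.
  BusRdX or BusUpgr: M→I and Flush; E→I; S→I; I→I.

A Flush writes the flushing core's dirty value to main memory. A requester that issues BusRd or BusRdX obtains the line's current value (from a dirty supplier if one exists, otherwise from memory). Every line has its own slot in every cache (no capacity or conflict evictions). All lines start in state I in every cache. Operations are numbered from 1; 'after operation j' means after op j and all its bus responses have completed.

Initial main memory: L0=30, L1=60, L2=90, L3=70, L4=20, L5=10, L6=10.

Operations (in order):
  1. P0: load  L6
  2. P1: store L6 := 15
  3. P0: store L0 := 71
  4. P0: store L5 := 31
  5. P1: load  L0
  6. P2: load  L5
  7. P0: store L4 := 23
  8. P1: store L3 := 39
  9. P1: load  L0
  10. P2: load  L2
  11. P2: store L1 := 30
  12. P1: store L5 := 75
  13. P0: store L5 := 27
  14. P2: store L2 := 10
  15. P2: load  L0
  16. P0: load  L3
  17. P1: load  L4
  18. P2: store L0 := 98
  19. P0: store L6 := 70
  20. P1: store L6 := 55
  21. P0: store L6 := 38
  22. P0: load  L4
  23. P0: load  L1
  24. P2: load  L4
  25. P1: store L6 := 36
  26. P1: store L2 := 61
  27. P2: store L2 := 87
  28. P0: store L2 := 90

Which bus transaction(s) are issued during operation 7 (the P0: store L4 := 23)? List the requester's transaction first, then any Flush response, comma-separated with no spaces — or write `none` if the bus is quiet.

bus = BusRdX

step 1: P0: load  L6  ⟶  EII  (L6)  txn=BusRd  M[L6]=10
step 2: P1: store L6 := 15  ⟶  IMI  (L6)  txn=BusRdX  M[L6]=10
step 3: P0: store L0 := 71  ⟶  MII  (L0)  txn=BusRdX  M[L0]=30
step 4: P0: store L5 := 31  ⟶  MII  (L5)  txn=BusRdX  M[L5]=10
step 5: P1: load  L0  ⟶  SSI  (L0)  txn=BusRd+Flush  M[L0]=71
step 6: P2: load  L5  ⟶  SIS  (L5)  txn=BusRd+Flush  M[L5]=31
step 7: P0: store L4 := 23  ⟶  MII  (L4)  txn=BusRdX  M[L4]=20
step 8: P1: store L3 := 39  ⟶  IMI  (L3)  txn=BusRdX  M[L3]=70
step 9: P1: load  L0  ⟶  SSI  (L0)  txn=∅  M[L0]=71
step 10: P2: load  L2  ⟶  IIE  (L2)  txn=BusRd  M[L2]=90
step 11: P2: store L1 := 30  ⟶  IIM  (L1)  txn=BusRdX  M[L1]=60
step 12: P1: store L5 := 75  ⟶  IMI  (L5)  txn=BusRdX  M[L5]=31
step 13: P0: store L5 := 27  ⟶  MII  (L5)  txn=BusRdX+Flush  M[L5]=75
step 14: P2: store L2 := 10  ⟶  IIM  (L2)  txn=∅  M[L2]=90
step 15: P2: load  L0  ⟶  SSS  (L0)  txn=BusRd  M[L0]=71
step 16: P0: load  L3  ⟶  SSI  (L3)  txn=BusRd+Flush  M[L3]=39
step 17: P1: load  L4  ⟶  SSI  (L4)  txn=BusRd+Flush  M[L4]=23
step 18: P2: store L0 := 98  ⟶  IIM  (L0)  txn=BusUpgr  M[L0]=71
step 19: P0: store L6 := 70  ⟶  MII  (L6)  txn=BusRdX+Flush  M[L6]=15
step 20: P1: store L6 := 55  ⟶  IMI  (L6)  txn=BusRdX+Flush  M[L6]=70
step 21: P0: store L6 := 38  ⟶  MII  (L6)  txn=BusRdX+Flush  M[L6]=55
step 22: P0: load  L4  ⟶  SSI  (L4)  txn=∅  M[L4]=23
step 23: P0: load  L1  ⟶  SIS  (L1)  txn=BusRd+Flush  M[L1]=30
step 24: P2: load  L4  ⟶  SSS  (L4)  txn=BusRd  M[L4]=23
step 25: P1: store L6 := 36  ⟶  IMI  (L6)  txn=BusRdX+Flush  M[L6]=38
step 26: P1: store L2 := 61  ⟶  IMI  (L2)  txn=BusRdX+Flush  M[L2]=10
step 27: P2: store L2 := 87  ⟶  IIM  (L2)  txn=BusRdX+Flush  M[L2]=61
step 28: P0: store L2 := 90  ⟶  MII  (L2)  txn=BusRdX+Flush  M[L2]=87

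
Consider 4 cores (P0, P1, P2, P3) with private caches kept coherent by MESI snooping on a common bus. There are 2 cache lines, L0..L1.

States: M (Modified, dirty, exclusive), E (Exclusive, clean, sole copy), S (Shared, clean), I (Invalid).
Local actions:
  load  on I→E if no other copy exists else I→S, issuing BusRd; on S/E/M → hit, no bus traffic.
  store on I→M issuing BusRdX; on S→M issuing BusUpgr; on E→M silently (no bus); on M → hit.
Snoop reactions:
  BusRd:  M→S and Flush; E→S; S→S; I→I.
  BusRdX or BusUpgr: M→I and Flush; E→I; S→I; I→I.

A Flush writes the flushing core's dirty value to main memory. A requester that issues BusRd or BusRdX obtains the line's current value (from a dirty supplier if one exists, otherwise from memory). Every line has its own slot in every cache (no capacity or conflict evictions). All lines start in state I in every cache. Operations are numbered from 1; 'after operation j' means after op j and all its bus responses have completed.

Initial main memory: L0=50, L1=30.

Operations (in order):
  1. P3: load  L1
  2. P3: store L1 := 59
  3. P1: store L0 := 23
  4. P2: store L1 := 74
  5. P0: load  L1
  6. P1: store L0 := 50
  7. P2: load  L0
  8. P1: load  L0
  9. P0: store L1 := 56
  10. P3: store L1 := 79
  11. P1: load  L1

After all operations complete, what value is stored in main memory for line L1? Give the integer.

step 1: P3: load  L1  ⟶  IIIE  (L1)  txn=BusRd  M[L1]=30
step 2: P3: store L1 := 59  ⟶  IIIM  (L1)  txn=∅  M[L1]=30
step 3: P1: store L0 := 23  ⟶  IMII  (L0)  txn=BusRdX  M[L0]=50
step 4: P2: store L1 := 74  ⟶  IIMI  (L1)  txn=BusRdX+Flush  M[L1]=59
step 5: P0: load  L1  ⟶  SISI  (L1)  txn=BusRd+Flush  M[L1]=74
step 6: P1: store L0 := 50  ⟶  IMII  (L0)  txn=∅  M[L0]=50
step 7: P2: load  L0  ⟶  ISSI  (L0)  txn=BusRd+Flush  M[L0]=50
step 8: P1: load  L0  ⟶  ISSI  (L0)  txn=∅  M[L0]=50
step 9: P0: store L1 := 56  ⟶  MIII  (L1)  txn=BusUpgr  M[L1]=74
step 10: P3: store L1 := 79  ⟶  IIIM  (L1)  txn=BusRdX+Flush  M[L1]=56
step 11: P1: load  L1  ⟶  ISIS  (L1)  txn=BusRd+Flush  M[L1]=79

memory[L1] = 79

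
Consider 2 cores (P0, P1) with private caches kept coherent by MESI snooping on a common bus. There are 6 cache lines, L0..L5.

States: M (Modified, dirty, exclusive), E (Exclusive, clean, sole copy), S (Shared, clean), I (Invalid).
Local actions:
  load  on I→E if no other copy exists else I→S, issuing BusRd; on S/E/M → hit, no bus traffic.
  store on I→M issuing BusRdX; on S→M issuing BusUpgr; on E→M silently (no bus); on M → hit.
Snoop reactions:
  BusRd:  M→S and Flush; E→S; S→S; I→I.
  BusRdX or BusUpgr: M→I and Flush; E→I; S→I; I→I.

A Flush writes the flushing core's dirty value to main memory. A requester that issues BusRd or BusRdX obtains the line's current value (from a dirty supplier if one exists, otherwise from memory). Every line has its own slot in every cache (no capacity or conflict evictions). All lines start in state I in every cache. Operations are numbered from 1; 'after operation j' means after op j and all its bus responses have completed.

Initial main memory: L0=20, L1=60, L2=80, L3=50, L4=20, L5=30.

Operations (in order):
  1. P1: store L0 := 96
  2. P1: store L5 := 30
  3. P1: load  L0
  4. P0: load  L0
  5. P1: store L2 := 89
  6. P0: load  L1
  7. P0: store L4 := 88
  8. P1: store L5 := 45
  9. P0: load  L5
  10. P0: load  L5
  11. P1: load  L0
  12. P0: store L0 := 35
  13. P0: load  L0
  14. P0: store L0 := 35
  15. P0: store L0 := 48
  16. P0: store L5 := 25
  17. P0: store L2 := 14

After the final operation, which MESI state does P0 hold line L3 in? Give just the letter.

[1] P1: store L0 := 96 | P0:I, P1:M(96) | bus: BusRdX
[2] P1: store L5 := 30 | P0:I, P1:M(30) | bus: BusRdX
[3] P1: load  L0 | P0:I, P1:M(96) | bus: none
[4] P0: load  L0 | P0:S(96), P1:S(96) | bus: BusRd,Flush
[5] P1: store L2 := 89 | P0:I, P1:M(89) | bus: BusRdX
[6] P0: load  L1 | P0:E(60), P1:I | bus: BusRd
[7] P0: store L4 := 88 | P0:M(88), P1:I | bus: BusRdX
[8] P1: store L5 := 45 | P0:I, P1:M(45) | bus: none
[9] P0: load  L5 | P0:S(45), P1:S(45) | bus: BusRd,Flush
[10] P0: load  L5 | P0:S(45), P1:S(45) | bus: none
[11] P1: load  L0 | P0:S(96), P1:S(96) | bus: none
[12] P0: store L0 := 35 | P0:M(35), P1:I | bus: BusUpgr
[13] P0: load  L0 | P0:M(35), P1:I | bus: none
[14] P0: store L0 := 35 | P0:M(35), P1:I | bus: none
[15] P0: store L0 := 48 | P0:M(48), P1:I | bus: none
[16] P0: store L5 := 25 | P0:M(25), P1:I | bus: BusUpgr
[17] P0: store L2 := 14 | P0:M(14), P1:I | bus: BusRdX,Flush

state = I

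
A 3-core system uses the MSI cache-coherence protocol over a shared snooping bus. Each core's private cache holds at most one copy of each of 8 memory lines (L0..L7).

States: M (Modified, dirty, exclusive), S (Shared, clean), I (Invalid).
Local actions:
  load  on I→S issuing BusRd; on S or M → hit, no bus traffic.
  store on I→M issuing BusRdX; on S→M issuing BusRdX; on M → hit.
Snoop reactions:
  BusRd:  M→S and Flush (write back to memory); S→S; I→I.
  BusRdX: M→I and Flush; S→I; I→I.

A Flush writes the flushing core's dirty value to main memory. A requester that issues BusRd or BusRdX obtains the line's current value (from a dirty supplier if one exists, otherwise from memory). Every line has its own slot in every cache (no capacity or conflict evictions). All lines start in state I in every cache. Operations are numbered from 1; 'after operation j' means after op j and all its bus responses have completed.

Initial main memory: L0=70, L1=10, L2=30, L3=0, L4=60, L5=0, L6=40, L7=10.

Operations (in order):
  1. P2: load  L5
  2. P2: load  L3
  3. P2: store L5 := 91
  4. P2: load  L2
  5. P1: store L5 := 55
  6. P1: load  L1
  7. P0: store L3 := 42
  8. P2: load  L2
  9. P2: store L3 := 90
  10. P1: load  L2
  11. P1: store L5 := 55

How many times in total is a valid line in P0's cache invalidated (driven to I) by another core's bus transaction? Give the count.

1. P2: load  L5  bus=[BusRd]  L5: P0=I P1=I P2=S  mem[L5]=0
2. P2: load  L3  bus=[BusRd]  L3: P0=I P1=I P2=S  mem[L3]=0
3. P2: store L5 := 91  bus=[BusRdX]  L5: P0=I P1=I P2=M  mem[L5]=0
4. P2: load  L2  bus=[BusRd]  L2: P0=I P1=I P2=S  mem[L2]=30
5. P1: store L5 := 55  bus=[BusRdX,Flush]  L5: P0=I P1=M P2=I  mem[L5]=91
6. P1: load  L1  bus=[BusRd]  L1: P0=I P1=S P2=I  mem[L1]=10
7. P0: store L3 := 42  bus=[BusRdX]  L3: P0=M P1=I P2=I  mem[L3]=0
8. P2: load  L2  bus=[-]  L2: P0=I P1=I P2=S  mem[L2]=30
9. P2: store L3 := 90  bus=[BusRdX,Flush]  L3: P0=I P1=I P2=M  mem[L3]=42
10. P1: load  L2  bus=[BusRd]  L2: P0=I P1=S P2=S  mem[L2]=30
11. P1: store L5 := 55  bus=[-]  L5: P0=I P1=M P2=I  mem[L5]=91

invalidations = 1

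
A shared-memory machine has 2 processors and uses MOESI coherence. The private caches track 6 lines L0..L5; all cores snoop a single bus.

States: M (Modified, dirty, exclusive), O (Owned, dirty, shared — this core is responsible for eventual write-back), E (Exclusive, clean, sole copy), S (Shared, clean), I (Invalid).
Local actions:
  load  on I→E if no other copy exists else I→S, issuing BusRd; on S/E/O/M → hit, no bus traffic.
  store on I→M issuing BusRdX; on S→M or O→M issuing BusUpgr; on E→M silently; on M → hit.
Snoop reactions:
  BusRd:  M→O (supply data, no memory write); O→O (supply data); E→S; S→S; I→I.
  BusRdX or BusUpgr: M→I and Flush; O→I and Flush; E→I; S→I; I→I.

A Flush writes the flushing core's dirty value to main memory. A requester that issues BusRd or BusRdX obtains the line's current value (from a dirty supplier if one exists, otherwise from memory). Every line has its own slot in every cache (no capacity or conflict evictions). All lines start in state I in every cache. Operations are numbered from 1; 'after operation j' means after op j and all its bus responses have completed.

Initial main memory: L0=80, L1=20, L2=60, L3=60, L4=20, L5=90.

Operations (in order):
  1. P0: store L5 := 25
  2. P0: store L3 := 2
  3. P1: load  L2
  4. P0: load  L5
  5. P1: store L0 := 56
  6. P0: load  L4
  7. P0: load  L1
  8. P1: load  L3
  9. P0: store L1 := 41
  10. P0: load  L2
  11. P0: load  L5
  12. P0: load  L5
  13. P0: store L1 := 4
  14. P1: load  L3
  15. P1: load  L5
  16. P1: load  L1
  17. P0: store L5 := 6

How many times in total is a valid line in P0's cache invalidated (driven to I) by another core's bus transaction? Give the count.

[1] P0: store L5 := 25 | P0:M(25), P1:I | bus: BusRdX
[2] P0: store L3 := 2 | P0:M(2), P1:I | bus: BusRdX
[3] P1: load  L2 | P0:I, P1:E(60) | bus: BusRd
[4] P0: load  L5 | P0:M(25), P1:I | bus: none
[5] P1: store L0 := 56 | P0:I, P1:M(56) | bus: BusRdX
[6] P0: load  L4 | P0:E(20), P1:I | bus: BusRd
[7] P0: load  L1 | P0:E(20), P1:I | bus: BusRd
[8] P1: load  L3 | P0:O(2), P1:S(2) | bus: BusRd
[9] P0: store L1 := 41 | P0:M(41), P1:I | bus: none
[10] P0: load  L2 | P0:S(60), P1:S(60) | bus: BusRd
[11] P0: load  L5 | P0:M(25), P1:I | bus: none
[12] P0: load  L5 | P0:M(25), P1:I | bus: none
[13] P0: store L1 := 4 | P0:M(4), P1:I | bus: none
[14] P1: load  L3 | P0:O(2), P1:S(2) | bus: none
[15] P1: load  L5 | P0:O(25), P1:S(25) | bus: BusRd
[16] P1: load  L1 | P0:O(4), P1:S(4) | bus: BusRd
[17] P0: store L5 := 6 | P0:M(6), P1:I | bus: BusUpgr

invalidations = 0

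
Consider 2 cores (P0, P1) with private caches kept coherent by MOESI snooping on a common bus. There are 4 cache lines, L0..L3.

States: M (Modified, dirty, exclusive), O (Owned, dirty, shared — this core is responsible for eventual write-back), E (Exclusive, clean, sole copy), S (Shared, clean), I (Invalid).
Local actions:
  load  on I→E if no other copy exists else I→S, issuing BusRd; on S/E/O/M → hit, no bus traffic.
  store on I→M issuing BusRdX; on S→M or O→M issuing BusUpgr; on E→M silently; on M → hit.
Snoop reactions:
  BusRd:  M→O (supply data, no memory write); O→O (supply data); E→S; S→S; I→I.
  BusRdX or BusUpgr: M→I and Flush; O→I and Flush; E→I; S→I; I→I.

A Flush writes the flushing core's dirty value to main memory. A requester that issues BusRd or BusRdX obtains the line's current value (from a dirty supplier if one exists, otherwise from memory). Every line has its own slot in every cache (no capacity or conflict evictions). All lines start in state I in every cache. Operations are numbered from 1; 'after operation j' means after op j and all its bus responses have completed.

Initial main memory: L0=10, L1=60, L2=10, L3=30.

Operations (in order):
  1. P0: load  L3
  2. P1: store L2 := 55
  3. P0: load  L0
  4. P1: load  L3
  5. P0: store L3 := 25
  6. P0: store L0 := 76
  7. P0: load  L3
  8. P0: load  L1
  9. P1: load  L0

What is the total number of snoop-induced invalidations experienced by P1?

  op1 P0: load  L3 → E/I on L3; bus BusRd; mem=30
  op2 P1: store L2 := 55 → I/M on L2; bus BusRdX; mem=10
  op3 P0: load  L0 → E/I on L0; bus BusRd; mem=10
  op4 P1: load  L3 → S/S on L3; bus BusRd; mem=30
  op5 P0: store L3 := 25 → M/I on L3; bus BusUpgr; mem=30
  op6 P0: store L0 := 76 → M/I on L0; bus (none); mem=10
  op7 P0: load  L3 → M/I on L3; bus (none); mem=30
  op8 P0: load  L1 → E/I on L1; bus BusRd; mem=60
  op9 P1: load  L0 → O/S on L0; bus BusRd; mem=10

invalidations = 1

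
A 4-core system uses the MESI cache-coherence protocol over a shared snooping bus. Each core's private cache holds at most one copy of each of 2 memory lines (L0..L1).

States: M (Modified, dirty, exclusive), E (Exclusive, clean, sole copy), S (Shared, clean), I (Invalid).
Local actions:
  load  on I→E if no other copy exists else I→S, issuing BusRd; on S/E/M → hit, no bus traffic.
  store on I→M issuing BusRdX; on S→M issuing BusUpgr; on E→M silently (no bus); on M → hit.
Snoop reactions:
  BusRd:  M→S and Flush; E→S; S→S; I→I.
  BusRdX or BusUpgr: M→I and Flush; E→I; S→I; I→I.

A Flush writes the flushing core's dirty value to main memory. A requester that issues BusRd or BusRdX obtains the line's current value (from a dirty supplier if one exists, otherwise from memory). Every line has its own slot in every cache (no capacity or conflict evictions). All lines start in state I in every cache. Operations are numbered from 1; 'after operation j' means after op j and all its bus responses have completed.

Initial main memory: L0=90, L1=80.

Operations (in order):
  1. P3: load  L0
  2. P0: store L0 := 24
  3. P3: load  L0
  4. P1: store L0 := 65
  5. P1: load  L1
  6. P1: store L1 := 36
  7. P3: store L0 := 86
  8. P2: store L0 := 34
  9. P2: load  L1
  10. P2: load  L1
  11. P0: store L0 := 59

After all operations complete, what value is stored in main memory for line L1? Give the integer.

memory[L1] = 36

[1] P3: load  L0 | P0:I, P1:I, P2:I, P3:E(90) | bus: BusRd
[2] P0: store L0 := 24 | P0:M(24), P1:I, P2:I, P3:I | bus: BusRdX
[3] P3: load  L0 | P0:S(24), P1:I, P2:I, P3:S(24) | bus: BusRd,Flush
[4] P1: store L0 := 65 | P0:I, P1:M(65), P2:I, P3:I | bus: BusRdX
[5] P1: load  L1 | P0:I, P1:E(80), P2:I, P3:I | bus: BusRd
[6] P1: store L1 := 36 | P0:I, P1:M(36), P2:I, P3:I | bus: none
[7] P3: store L0 := 86 | P0:I, P1:I, P2:I, P3:M(86) | bus: BusRdX,Flush
[8] P2: store L0 := 34 | P0:I, P1:I, P2:M(34), P3:I | bus: BusRdX,Flush
[9] P2: load  L1 | P0:I, P1:S(36), P2:S(36), P3:I | bus: BusRd,Flush
[10] P2: load  L1 | P0:I, P1:S(36), P2:S(36), P3:I | bus: none
[11] P0: store L0 := 59 | P0:M(59), P1:I, P2:I, P3:I | bus: BusRdX,Flush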